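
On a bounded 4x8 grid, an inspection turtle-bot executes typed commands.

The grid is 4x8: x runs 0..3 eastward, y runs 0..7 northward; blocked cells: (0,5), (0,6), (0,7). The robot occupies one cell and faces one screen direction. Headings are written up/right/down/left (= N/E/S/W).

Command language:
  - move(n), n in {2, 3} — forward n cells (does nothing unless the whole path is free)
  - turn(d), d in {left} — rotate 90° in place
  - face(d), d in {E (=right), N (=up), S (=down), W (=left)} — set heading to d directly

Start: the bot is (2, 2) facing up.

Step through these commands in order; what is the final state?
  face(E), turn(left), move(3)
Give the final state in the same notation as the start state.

(2, 5) facing up

begin: (2, 2) facing up
[1] after face(E): (2, 2) facing right
[2] after turn(left): (2, 2) facing up
[3] after move(3): (2, 5) facing up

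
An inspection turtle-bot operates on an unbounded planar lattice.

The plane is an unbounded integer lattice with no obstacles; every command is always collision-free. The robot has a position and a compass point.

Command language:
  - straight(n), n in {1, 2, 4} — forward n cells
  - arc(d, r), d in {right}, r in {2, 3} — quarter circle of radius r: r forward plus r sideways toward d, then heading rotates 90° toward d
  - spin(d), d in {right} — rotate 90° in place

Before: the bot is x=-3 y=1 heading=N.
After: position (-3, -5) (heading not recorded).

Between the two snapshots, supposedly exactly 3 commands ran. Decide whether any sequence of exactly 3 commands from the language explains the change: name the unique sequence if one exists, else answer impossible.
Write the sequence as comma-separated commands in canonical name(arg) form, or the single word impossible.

spin(right), arc(right, 3), arc(right, 3)

key: running arc(right, 3) before spin(right) would end elsewhere — order is forced
from: x=-3 y=1 heading=N
t=1 spin(right) ⇒ x=-3 y=1 heading=E
t=2 arc(right, 3) ⇒ x=0 y=-2 heading=S
t=3 arc(right, 3) ⇒ x=-3 y=-5 heading=W
no other 3-command option fits: unique.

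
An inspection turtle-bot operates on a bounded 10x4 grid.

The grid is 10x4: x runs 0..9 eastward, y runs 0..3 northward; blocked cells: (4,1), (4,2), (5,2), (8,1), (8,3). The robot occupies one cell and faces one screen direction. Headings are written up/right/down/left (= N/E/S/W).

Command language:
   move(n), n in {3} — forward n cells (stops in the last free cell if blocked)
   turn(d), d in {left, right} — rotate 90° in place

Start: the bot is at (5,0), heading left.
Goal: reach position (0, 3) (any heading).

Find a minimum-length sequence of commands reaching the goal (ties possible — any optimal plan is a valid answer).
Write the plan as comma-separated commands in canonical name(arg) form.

move(3), move(3), turn(right), move(3)

t0: at (5,0), heading left
t=1 move(3) ⇒ at (2,0), heading left
t=2 move(3) ⇒ at (0,0), heading left
t=3 turn(right) ⇒ at (0,0), heading up
t=4 move(3) ⇒ at (0,3), heading up
shorter routes all fall short; 4 is best.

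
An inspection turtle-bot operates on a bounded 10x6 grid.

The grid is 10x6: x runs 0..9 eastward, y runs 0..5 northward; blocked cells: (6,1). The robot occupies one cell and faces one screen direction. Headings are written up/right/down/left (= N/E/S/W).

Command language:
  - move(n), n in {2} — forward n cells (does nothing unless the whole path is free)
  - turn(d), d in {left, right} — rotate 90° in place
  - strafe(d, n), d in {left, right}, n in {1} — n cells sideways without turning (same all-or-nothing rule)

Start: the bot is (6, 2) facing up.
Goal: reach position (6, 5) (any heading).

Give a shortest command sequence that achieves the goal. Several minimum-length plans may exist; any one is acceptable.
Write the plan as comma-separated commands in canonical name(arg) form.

move(2), turn(left), strafe(right, 1)

initial: (6, 2) facing up
step 1 (move(2)): (6, 4) facing up
step 2 (turn(left)): (6, 4) facing left
step 3 (strafe(right, 1)): (6, 5) facing left
shorter routes all fall short; 3 is best.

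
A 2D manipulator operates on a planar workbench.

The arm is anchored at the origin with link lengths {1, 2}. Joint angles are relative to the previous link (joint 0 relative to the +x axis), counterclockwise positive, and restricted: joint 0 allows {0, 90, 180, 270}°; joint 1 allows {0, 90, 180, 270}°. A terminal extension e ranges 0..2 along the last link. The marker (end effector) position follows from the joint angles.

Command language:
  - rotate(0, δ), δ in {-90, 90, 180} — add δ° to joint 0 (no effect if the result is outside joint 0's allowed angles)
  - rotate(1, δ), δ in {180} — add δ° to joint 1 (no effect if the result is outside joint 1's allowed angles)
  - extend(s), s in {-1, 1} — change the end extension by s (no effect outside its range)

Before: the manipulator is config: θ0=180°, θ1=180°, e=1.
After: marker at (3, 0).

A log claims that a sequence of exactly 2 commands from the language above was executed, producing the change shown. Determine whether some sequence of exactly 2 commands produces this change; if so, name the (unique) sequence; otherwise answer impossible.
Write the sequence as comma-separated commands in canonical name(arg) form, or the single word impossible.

extend(1), extend(1)

initial: config: θ0=180°, θ1=180°, e=1
1. extend(1) → config: θ0=180°, θ1=180°, e=2
2. extend(1) → config: θ0=180°, θ1=180°, e=2
no other 2-command option fits: unique.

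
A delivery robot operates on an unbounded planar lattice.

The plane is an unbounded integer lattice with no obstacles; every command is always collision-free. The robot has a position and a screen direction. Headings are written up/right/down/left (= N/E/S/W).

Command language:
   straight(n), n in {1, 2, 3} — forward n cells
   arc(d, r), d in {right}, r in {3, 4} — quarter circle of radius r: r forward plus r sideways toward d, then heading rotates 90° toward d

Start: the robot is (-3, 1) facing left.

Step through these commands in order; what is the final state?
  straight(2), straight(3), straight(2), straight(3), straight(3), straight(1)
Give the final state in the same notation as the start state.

(-17, 1) facing left

start: (-3, 1) facing left
t=1 straight(2) ⇒ (-5, 1) facing left
t=2 straight(3) ⇒ (-8, 1) facing left
t=3 straight(2) ⇒ (-10, 1) facing left
t=4 straight(3) ⇒ (-13, 1) facing left
t=5 straight(3) ⇒ (-16, 1) facing left
t=6 straight(1) ⇒ (-17, 1) facing left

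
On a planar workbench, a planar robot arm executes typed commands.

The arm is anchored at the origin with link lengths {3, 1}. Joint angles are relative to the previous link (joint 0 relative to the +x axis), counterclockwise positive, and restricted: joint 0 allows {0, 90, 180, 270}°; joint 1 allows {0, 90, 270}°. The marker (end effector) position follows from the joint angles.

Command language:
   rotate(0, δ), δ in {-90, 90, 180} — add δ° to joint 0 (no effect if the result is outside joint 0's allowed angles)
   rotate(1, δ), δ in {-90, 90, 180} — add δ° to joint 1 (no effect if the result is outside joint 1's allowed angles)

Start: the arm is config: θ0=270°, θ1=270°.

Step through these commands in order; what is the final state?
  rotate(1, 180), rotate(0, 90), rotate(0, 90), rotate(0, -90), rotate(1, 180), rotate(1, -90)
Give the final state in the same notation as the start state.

start: config: θ0=270°, θ1=270°
[1] after rotate(1, 180): config: θ0=270°, θ1=90°
[2] after rotate(0, 90): config: θ0=0°, θ1=90°
[3] after rotate(0, 90): config: θ0=90°, θ1=90°
[4] after rotate(0, -90): config: θ0=0°, θ1=90°
[5] after rotate(1, 180): config: θ0=0°, θ1=270°
[6] after rotate(1, -90): config: θ0=0°, θ1=270°

config: θ0=0°, θ1=270°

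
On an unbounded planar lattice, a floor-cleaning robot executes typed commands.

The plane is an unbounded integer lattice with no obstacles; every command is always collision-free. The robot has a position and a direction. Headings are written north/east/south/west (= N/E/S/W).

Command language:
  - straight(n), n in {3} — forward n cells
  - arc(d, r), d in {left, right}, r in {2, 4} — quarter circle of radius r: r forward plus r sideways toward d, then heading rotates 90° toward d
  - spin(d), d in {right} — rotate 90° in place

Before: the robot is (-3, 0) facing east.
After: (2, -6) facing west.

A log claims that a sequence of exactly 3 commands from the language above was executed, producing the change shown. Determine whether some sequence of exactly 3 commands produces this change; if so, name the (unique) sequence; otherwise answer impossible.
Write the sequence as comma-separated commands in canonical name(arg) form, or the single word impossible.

straight(3), arc(right, 4), arc(right, 2)

key: order matters: swapping straight(3) and arc(right, 2) lands elsewhere
initial: (-3, 0) facing east
step 1 (straight(3)): (0, 0) facing east
step 2 (arc(right, 4)): (4, -4) facing south
step 3 (arc(right, 2)): (2, -6) facing west
no rival 3-sequence matches.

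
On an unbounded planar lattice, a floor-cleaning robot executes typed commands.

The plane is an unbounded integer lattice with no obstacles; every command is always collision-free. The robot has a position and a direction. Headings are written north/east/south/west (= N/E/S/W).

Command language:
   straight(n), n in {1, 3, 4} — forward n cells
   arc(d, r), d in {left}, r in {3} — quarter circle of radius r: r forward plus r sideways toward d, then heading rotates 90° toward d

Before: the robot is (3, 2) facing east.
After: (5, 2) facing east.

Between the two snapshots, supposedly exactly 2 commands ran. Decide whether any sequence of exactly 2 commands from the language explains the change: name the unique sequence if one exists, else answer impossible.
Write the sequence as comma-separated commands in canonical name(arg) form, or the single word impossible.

straight(1), straight(1)

key: heading stays E — no command in the sequence turns
t0: (3, 2) facing east
t=1 straight(1) ⇒ (4, 2) facing east
t=2 straight(1) ⇒ (5, 2) facing east
no rival 2-sequence matches.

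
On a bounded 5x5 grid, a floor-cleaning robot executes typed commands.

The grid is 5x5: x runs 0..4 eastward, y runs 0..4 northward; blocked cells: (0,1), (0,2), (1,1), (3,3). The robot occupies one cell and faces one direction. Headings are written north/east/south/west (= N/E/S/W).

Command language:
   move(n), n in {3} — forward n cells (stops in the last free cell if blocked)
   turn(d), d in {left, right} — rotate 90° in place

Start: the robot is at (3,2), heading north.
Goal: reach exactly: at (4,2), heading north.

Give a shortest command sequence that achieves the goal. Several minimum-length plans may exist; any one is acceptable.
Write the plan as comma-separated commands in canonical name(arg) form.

turn(right), move(3), turn(left)

t0: at (3,2), heading north
step 1 (turn(right)): at (3,2), heading east
step 2 (move(3)): at (4,2), heading east
step 3 (turn(left)): at (4,2), heading north
no 2-step plan works, so 3 is optimal.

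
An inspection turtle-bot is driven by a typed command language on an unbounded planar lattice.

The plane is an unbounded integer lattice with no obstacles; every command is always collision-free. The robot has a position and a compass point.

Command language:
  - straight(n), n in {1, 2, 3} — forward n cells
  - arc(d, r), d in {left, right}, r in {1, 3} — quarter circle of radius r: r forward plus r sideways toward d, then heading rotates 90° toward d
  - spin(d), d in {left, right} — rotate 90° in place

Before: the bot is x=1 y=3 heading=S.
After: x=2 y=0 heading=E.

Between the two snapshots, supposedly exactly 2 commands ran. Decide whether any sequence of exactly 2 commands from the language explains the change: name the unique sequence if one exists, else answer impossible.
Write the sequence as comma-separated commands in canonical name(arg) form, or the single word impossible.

straight(2), arc(left, 1)

key: cell and facing (now E) both changed — the 2 commands mix motion and turning
t0: x=1 y=3 heading=S
1. straight(2) → x=1 y=1 heading=S
2. arc(left, 1) → x=2 y=0 heading=E
uniquely the one of 81 2-step routes that fits.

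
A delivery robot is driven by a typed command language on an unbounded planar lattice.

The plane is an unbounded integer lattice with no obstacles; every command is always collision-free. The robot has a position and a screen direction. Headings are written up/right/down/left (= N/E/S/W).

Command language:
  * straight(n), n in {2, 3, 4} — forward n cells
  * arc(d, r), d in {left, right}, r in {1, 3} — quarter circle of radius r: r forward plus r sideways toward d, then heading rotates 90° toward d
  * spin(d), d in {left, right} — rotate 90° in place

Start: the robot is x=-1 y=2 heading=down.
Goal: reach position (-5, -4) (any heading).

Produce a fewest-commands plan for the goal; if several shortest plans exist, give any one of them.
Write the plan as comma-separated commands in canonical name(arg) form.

from: x=-1 y=2 heading=down
[1] after straight(4): x=-1 y=-2 heading=down
[2] after arc(right, 3): x=-4 y=-5 heading=left
[3] after arc(right, 1): x=-5 y=-4 heading=up
shorter routes all fall short; 3 is best.

straight(4), arc(right, 3), arc(right, 1)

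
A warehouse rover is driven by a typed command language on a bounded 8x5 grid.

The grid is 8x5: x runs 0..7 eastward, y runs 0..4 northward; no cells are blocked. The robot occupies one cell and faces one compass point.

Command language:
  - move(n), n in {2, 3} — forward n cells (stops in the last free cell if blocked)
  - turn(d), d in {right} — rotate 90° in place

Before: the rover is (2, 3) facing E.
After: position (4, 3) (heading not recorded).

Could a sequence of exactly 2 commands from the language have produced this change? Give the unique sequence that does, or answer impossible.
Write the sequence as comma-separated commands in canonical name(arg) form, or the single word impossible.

move(2), turn(right)

key: running turn(right) before move(2) would end elsewhere — order is forced
initial: (2, 3) facing E
1. move(2) → (4, 3) facing E
2. turn(right) → (4, 3) facing S
no other 2-command option fits: unique.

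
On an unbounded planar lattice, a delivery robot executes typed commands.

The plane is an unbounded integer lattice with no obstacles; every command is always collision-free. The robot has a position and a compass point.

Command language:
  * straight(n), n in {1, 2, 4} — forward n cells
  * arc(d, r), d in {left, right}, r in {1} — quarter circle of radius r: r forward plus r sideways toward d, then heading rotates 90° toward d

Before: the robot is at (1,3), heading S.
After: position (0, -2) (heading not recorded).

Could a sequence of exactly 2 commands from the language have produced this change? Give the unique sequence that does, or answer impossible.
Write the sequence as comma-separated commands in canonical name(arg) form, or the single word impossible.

straight(4), arc(right, 1)

key: order matters: swapping straight(4) and arc(right, 1) lands elsewhere
from: at (1,3), heading S
[1] after straight(4): at (1,-1), heading S
[2] after arc(right, 1): at (0,-2), heading W
no rival 2-sequence matches.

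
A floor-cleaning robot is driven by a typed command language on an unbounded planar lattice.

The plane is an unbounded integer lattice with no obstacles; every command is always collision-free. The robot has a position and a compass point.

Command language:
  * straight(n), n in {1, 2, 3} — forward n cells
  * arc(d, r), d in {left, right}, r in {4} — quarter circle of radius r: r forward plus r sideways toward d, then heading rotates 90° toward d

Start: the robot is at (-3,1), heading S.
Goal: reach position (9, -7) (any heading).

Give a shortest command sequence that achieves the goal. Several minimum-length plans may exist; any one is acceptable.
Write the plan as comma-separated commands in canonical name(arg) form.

t0: at (-3,1), heading S
1. arc(left, 4) → at (1,-3), heading E
2. straight(3) → at (4,-3), heading E
3. straight(1) → at (5,-3), heading E
4. arc(right, 4) → at (9,-7), heading S
nothing shorter than 4 reaches the goal.

arc(left, 4), straight(3), straight(1), arc(right, 4)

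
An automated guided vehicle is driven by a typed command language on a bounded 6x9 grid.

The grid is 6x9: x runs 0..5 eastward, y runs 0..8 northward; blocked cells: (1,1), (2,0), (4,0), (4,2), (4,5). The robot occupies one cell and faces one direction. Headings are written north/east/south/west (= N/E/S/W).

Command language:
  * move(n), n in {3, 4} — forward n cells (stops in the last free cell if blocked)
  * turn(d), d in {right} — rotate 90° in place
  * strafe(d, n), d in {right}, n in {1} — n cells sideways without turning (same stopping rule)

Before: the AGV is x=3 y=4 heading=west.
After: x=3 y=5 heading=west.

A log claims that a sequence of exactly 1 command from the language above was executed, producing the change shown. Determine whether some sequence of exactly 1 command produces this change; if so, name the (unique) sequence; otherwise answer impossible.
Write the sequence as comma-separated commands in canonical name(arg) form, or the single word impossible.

strafe(right, 1)

key: still facing W — the one step turns nothing
start: x=3 y=4 heading=west
step 1 (strafe(right, 1)): x=3 y=5 heading=west
all 4 alternatives checked — unique.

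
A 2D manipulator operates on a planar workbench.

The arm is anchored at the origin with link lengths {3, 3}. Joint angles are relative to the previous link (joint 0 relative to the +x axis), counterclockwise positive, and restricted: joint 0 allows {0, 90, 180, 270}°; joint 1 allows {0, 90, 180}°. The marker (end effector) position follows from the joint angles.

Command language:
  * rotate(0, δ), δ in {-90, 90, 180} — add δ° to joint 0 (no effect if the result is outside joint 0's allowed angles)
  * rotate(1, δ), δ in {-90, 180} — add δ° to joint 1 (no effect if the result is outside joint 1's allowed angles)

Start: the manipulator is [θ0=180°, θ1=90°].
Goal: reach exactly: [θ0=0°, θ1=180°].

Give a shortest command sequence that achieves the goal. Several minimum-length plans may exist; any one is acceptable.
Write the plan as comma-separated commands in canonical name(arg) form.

from: [θ0=180°, θ1=90°]
step 1 (rotate(1, -90)): [θ0=180°, θ1=0°]
step 2 (rotate(1, 180)): [θ0=180°, θ1=180°]
step 3 (rotate(0, 180)): [θ0=0°, θ1=180°]
shorter routes all fall short; 3 is best.

rotate(1, -90), rotate(1, 180), rotate(0, 180)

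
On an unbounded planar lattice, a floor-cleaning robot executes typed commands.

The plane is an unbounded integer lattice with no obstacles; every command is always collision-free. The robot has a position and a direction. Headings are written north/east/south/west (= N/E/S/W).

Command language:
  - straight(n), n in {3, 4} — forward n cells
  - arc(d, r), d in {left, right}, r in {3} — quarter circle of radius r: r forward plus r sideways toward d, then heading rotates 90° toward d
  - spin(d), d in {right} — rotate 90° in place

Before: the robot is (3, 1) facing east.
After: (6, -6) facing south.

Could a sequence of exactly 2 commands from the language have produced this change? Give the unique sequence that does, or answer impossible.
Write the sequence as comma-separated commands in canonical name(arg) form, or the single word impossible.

key: order matters: swapping arc(right, 3) and straight(4) lands elsewhere
t0: (3, 1) facing east
step 1 (arc(right, 3)): (6, -2) facing south
step 2 (straight(4)): (6, -6) facing south
uniquely the one of 25 2-step routes that fits.

arc(right, 3), straight(4)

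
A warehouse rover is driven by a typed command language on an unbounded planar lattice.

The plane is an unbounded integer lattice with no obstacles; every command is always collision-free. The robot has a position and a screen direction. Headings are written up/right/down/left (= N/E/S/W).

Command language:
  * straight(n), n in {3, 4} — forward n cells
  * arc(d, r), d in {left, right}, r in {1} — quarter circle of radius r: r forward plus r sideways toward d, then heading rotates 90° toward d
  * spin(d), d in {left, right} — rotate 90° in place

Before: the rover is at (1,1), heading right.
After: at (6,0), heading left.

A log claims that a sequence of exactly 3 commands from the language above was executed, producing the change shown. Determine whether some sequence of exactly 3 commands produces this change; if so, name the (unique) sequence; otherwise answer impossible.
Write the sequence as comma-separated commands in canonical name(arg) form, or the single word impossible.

straight(4), arc(right, 1), spin(right)

key: order matters: swapping straight(4) and spin(right) lands elsewhere
begin: at (1,1), heading right
[1] after straight(4): at (5,1), heading right
[2] after arc(right, 1): at (6,0), heading down
[3] after spin(right): at (6,0), heading left
no other 3-command option fits: unique.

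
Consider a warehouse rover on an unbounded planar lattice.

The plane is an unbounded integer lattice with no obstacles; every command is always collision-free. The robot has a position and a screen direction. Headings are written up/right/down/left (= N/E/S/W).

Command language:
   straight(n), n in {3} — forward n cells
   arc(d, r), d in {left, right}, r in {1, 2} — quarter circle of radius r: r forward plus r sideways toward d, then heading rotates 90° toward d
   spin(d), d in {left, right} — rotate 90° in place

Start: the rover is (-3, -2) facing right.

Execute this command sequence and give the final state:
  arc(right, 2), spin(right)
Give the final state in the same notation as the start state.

(-1, -4) facing left

begin: (-3, -2) facing right
1. arc(right, 2) → (-1, -4) facing down
2. spin(right) → (-1, -4) facing left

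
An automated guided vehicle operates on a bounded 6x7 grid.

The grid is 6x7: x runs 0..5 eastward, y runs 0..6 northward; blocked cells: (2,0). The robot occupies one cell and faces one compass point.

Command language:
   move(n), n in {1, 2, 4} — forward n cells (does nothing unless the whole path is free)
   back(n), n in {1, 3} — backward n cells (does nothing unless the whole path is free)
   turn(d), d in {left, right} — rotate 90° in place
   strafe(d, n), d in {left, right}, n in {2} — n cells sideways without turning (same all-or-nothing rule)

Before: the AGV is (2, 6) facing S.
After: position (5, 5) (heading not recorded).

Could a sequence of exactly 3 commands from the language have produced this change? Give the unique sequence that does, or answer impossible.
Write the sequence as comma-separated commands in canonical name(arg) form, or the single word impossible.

key: order matters: swapping move(1) and back(3) lands elsewhere
initial: (2, 6) facing S
t=1 move(1) ⇒ (2, 5) facing S
t=2 turn(right) ⇒ (2, 5) facing W
t=3 back(3) ⇒ (5, 5) facing W
no other 3-command option fits: unique.

move(1), turn(right), back(3)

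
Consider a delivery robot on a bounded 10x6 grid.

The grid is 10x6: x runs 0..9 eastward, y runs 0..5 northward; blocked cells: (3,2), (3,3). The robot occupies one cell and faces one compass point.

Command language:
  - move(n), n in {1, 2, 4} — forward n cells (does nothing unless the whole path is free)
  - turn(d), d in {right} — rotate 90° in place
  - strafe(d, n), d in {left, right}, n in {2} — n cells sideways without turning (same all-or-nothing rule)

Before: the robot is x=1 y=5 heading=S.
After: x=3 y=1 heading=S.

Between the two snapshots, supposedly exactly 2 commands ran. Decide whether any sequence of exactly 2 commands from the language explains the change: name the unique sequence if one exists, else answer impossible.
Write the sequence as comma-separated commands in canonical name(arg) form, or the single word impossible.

key: running strafe(left, 2) before move(4) would end elsewhere — order is forced
initial: x=1 y=5 heading=S
t=1 move(4) ⇒ x=1 y=1 heading=S
t=2 strafe(left, 2) ⇒ x=3 y=1 heading=S
no rival 2-sequence matches.

move(4), strafe(left, 2)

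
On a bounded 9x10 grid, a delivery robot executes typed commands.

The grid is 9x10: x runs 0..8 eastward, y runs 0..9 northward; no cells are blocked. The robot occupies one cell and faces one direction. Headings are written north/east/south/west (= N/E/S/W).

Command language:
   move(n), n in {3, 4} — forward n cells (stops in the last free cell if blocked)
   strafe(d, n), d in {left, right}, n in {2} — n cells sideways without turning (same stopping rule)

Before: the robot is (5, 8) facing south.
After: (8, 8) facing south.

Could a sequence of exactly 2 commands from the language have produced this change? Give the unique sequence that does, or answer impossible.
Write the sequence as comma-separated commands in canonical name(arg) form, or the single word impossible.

strafe(left, 2), strafe(left, 2)

key: the second strafe(left, 2) runs into the grid edge before its full distance
begin: (5, 8) facing south
[1] after strafe(left, 2): (7, 8) facing south
[2] after strafe(left, 2): (8, 8) facing south
no other 2-command option fits: unique.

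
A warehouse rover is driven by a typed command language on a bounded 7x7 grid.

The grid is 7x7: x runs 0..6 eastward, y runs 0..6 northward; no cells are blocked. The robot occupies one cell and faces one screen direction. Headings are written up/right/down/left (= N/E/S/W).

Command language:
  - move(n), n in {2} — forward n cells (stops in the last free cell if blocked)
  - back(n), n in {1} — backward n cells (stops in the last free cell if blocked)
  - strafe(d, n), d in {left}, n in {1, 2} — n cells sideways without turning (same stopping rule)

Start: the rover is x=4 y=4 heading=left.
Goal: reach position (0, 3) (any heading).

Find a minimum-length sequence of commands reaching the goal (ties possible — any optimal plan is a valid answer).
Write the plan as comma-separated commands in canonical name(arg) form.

start: x=4 y=4 heading=left
t=1 strafe(left, 1) ⇒ x=4 y=3 heading=left
t=2 move(2) ⇒ x=2 y=3 heading=left
t=3 move(2) ⇒ x=0 y=3 heading=left
nothing shorter than 3 reaches the goal.

strafe(left, 1), move(2), move(2)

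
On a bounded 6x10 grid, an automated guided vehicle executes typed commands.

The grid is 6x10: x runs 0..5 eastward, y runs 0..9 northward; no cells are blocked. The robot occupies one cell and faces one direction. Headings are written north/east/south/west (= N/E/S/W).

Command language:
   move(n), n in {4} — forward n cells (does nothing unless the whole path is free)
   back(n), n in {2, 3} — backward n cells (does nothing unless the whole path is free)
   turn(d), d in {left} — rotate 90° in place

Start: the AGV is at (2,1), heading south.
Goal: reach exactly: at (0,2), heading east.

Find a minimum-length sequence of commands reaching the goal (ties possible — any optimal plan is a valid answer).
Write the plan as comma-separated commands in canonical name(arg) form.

from: at (2,1), heading south
t=1 back(2) ⇒ at (2,3), heading south
t=2 back(3) ⇒ at (2,6), heading south
t=3 move(4) ⇒ at (2,2), heading south
t=4 turn(left) ⇒ at (2,2), heading east
t=5 back(2) ⇒ at (0,2), heading east
no 4-step plan works, so 5 is optimal.

back(2), back(3), move(4), turn(left), back(2)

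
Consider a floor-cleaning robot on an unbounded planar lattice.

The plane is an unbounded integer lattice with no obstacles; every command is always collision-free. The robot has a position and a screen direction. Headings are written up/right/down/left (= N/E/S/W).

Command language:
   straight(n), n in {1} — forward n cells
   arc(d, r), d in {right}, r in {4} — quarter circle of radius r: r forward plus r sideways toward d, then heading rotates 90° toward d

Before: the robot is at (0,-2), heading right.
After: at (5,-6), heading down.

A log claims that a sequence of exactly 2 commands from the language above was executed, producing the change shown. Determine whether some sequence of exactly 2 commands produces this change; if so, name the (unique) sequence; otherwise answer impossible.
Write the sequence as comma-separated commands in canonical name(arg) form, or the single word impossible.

key: cell and facing (now S) both changed — the 2 commands mix motion and turning
t0: at (0,-2), heading right
t=1 straight(1) ⇒ at (1,-2), heading right
t=2 arc(right, 4) ⇒ at (5,-6), heading down
no rival 2-sequence matches.

straight(1), arc(right, 4)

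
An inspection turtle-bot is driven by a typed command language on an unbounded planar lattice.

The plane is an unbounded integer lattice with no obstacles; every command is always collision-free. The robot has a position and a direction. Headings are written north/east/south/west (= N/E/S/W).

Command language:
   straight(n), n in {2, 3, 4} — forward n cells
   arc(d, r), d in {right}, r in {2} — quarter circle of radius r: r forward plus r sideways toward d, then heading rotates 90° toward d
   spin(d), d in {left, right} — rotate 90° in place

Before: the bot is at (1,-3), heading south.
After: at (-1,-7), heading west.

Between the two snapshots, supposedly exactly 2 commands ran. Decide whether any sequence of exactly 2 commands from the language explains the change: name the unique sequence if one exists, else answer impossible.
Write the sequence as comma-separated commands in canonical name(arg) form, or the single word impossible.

key: running arc(right, 2) before straight(2) would end elsewhere — order is forced
start: at (1,-3), heading south
[1] after straight(2): at (1,-5), heading south
[2] after arc(right, 2): at (-1,-7), heading west
no rival 2-sequence matches.

straight(2), arc(right, 2)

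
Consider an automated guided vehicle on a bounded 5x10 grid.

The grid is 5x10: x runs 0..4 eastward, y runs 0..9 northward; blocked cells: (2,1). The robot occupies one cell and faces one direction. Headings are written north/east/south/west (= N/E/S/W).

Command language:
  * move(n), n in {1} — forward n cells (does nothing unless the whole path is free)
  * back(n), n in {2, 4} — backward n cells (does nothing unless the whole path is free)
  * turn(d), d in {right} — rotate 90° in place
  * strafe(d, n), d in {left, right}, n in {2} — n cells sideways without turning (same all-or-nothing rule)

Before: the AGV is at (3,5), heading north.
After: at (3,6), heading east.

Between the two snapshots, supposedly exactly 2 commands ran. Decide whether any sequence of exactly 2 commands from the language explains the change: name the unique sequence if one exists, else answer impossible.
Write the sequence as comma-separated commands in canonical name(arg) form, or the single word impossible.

key: running turn(right) before move(1) would end elsewhere — order is forced
t0: at (3,5), heading north
t=1 move(1) ⇒ at (3,6), heading north
t=2 turn(right) ⇒ at (3,6), heading east
uniquely the one of 36 2-step routes that fits.

move(1), turn(right)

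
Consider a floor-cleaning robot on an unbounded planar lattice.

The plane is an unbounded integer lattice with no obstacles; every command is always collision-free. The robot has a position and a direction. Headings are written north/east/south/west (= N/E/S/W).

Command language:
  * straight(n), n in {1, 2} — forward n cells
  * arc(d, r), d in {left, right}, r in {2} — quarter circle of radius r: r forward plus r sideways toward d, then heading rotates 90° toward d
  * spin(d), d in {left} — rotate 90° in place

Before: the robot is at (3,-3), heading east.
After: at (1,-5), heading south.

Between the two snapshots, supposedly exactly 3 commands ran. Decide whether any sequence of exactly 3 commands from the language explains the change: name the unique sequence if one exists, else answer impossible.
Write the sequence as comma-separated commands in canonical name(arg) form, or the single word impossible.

spin(left), spin(left), arc(left, 2)

key: cell and facing (now S) both changed — the 3 commands mix motion and turning
begin: at (3,-3), heading east
step 1 (spin(left)): at (3,-3), heading north
step 2 (spin(left)): at (3,-3), heading west
step 3 (arc(left, 2)): at (1,-5), heading south
no other 3-command option fits: unique.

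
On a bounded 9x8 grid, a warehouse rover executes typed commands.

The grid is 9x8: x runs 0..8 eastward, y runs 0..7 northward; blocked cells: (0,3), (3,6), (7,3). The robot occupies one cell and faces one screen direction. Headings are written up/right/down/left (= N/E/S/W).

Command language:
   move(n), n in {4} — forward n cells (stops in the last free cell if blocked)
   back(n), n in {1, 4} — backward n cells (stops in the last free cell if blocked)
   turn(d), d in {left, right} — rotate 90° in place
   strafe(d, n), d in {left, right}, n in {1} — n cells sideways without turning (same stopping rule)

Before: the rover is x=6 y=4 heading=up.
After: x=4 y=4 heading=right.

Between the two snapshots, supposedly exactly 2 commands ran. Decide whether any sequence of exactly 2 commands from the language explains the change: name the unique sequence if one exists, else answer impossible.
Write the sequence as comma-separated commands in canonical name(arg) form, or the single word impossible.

impossible

all 49 sequences checked — none match.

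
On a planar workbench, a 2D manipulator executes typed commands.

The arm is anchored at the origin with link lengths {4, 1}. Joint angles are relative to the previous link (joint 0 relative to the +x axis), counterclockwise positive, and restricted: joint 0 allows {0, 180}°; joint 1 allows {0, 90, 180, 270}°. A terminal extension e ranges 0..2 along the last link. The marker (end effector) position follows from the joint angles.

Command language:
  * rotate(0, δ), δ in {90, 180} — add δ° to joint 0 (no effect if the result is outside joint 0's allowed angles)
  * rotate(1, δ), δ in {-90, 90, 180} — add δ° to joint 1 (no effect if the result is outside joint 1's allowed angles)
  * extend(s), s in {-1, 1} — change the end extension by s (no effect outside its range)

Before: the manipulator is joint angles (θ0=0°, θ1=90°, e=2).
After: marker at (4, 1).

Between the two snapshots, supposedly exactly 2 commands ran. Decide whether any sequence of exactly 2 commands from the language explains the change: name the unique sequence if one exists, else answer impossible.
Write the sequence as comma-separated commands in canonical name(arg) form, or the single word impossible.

extend(-1), extend(-1)

begin: joint angles (θ0=0°, θ1=90°, e=2)
step 1 (extend(-1)): joint angles (θ0=0°, θ1=90°, e=1)
step 2 (extend(-1)): joint angles (θ0=0°, θ1=90°, e=0)
no rival 2-sequence matches.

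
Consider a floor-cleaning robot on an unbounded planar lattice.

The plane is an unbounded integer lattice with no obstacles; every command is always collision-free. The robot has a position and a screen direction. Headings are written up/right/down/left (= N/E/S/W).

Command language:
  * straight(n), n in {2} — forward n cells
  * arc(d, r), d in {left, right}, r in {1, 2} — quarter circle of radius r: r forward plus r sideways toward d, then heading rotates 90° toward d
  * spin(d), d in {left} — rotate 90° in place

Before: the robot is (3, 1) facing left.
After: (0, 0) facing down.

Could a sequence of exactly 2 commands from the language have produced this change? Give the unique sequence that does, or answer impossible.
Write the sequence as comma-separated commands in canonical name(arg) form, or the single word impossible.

straight(2), arc(left, 1)

key: running arc(left, 1) before straight(2) would end elsewhere — order is forced
t0: (3, 1) facing left
step 1 (straight(2)): (1, 1) facing left
step 2 (arc(left, 1)): (0, 0) facing down
no other 2-command option fits: unique.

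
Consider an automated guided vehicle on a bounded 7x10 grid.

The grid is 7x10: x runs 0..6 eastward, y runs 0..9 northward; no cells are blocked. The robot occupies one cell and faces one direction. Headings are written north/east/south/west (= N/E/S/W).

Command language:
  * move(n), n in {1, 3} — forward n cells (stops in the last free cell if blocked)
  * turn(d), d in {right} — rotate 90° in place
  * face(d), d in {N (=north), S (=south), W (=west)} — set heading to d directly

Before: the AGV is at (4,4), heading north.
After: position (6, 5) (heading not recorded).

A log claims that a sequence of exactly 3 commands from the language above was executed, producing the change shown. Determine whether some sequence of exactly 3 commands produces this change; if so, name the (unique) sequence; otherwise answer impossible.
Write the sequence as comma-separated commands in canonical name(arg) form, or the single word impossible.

key: move(3) runs into the grid edge before its full distance
t0: at (4,4), heading north
1. move(1) → at (4,5), heading north
2. turn(right) → at (4,5), heading east
3. move(3) → at (6,5), heading east
all 216 alternatives checked — unique.

move(1), turn(right), move(3)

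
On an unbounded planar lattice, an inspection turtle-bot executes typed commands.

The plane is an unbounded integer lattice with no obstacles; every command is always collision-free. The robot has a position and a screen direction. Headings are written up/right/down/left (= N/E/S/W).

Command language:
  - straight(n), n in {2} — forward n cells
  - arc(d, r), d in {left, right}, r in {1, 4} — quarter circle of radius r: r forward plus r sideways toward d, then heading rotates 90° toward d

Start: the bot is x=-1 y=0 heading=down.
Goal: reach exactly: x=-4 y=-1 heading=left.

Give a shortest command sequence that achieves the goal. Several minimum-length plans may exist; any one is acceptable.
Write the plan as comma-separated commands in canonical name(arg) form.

t0: x=-1 y=0 heading=down
[1] after arc(right, 1): x=-2 y=-1 heading=left
[2] after straight(2): x=-4 y=-1 heading=left
nothing shorter than 2 reaches the goal.

arc(right, 1), straight(2)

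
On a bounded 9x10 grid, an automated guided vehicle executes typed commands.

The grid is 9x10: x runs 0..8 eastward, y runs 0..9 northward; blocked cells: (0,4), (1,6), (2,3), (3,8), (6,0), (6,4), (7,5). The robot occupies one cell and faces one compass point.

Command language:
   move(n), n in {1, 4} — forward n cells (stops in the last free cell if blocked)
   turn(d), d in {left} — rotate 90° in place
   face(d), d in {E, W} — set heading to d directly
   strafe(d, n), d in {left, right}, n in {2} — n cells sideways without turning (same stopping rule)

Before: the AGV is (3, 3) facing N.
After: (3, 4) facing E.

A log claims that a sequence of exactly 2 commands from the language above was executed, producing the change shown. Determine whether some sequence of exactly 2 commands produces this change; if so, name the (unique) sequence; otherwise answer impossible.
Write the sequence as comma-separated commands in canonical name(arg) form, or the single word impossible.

key: cell and facing (now E) both changed — the 2 commands mix motion and turning
begin: (3, 3) facing N
t=1 move(1) ⇒ (3, 4) facing N
t=2 face(E) ⇒ (3, 4) facing E
all 49 alternatives checked — unique.

move(1), face(E)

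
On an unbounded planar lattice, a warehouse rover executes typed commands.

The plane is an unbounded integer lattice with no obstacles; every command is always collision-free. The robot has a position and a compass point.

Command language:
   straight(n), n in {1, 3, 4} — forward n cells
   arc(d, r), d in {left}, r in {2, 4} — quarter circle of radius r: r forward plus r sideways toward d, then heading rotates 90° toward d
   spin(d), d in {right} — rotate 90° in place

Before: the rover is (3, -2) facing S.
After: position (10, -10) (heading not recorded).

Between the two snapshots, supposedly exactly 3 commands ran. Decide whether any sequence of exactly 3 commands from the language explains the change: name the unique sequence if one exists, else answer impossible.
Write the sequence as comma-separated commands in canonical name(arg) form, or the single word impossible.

key: running straight(3) before straight(4) would end elsewhere — order is forced
t0: (3, -2) facing S
[1] after straight(4): (3, -6) facing S
[2] after arc(left, 4): (7, -10) facing E
[3] after straight(3): (10, -10) facing E
no other 3-command option fits: unique.

straight(4), arc(left, 4), straight(3)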